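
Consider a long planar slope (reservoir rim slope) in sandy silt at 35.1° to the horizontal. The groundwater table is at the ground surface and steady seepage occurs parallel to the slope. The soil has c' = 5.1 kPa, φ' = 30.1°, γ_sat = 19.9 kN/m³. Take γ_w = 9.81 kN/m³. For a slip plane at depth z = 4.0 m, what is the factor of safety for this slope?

FS = 0.55

With seepage parallel to the slope and the water table at the surface, the effective normal stress on the slip plane uses the buoyant unit weight γ' = γ_sat − γ_w while the driving shear stress uses γ_sat:
FS = [c' + γ' z cos²β tanφ'] / [γ_sat z sinβ cosβ]
γ' = 19.9 − 9.81 = 10.09 kN/m³
Numerator = 5.1 + 10.09·4.0·cos²35.1°·tan30.1° = 5.1 + 10.09·4.0·0.6694·0.5797 = 20.760 kPa
Denominator = 19.9·4.0·sin35.1°·cos35.1° = 19.9·4.0·0.5750·0.8181 = 37.447 kPa
FS = 20.760 / 37.447 = 0.554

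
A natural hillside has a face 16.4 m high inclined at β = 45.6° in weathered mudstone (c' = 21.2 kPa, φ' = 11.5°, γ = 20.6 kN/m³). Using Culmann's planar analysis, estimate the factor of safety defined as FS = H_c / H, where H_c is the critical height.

FS = 1.02

H_c = (4c'/γ) · sinβ cosφ' / [1 − cos(β − φ')]
    = (4·21.2/20.6) · sin45.6°·cos11.5° / [1 − cos34.1°]
    = 4.117 · 0.7001 / 0.1719 = 16.76 m
FS = H_c / H = 16.76 / 16.4 = 1.022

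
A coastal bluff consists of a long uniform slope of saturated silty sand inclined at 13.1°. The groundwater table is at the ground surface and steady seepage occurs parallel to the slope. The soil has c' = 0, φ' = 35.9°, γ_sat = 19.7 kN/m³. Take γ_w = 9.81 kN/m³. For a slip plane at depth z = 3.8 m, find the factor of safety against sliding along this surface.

FS = 1.56

With seepage parallel to the slope and the water table at the surface, the effective normal stress on the slip plane uses the buoyant unit weight γ' = γ_sat − γ_w while the driving shear stress uses γ_sat:
FS = [c' + γ' z cos²β tanφ'] / [γ_sat z sinβ cosβ]
(For c' = 0 this reduces to FS = (γ'/γ_sat)·tanφ'/tanβ.)
γ' = 19.7 − 9.81 = 9.89 kN/m³
Numerator = 0.0 + 9.89·3.8·cos²13.1°·tan35.9° = 0.0 + 9.89·3.8·0.9486·0.7239 = 25.807 kPa
Denominator = 19.7·3.8·sin13.1°·cos13.1° = 19.7·3.8·0.2267·0.9740 = 16.526 kPa
FS = 25.807 / 16.526 = 1.562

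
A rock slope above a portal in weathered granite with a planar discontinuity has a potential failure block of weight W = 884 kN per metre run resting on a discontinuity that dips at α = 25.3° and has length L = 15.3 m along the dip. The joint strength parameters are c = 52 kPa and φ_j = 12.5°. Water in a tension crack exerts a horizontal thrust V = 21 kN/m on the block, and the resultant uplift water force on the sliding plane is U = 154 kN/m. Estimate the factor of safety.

FS = 2.36

Resolving the block weight along and normal to the plane and applying the Mohr–Coulomb strength on the joint:
N' = W cosα − U − V sinα = 884·cos25.3° − 154 − 21·sin25.3° = 636.2 kN/m
Driving force T = W sinα + V cosα = 884·sin25.3° + 21·cos25.3° = 396.8 kN/m
Resisting force R = c·L + N'·tanφ_j = 52·15.3 + 636.2·tan12.5° = 795.6 + 141.0 = 936.6 kN/m
FS = R / T = 936.6 / 396.8 = 2.361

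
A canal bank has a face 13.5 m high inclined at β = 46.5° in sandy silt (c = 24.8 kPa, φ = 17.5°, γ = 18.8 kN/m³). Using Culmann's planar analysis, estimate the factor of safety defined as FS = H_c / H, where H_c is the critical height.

H_c = (4c/γ) · sinβ cosφ / [1 − cos(β − φ)]
    = (4·24.8/18.8) · sin46.5°·cos17.5° / [1 − cos29.0°]
    = 5.277 · 0.6918 / 0.1254 = 29.11 m
FS = H_c / H = 29.11 / 13.5 = 2.157

FS = 2.16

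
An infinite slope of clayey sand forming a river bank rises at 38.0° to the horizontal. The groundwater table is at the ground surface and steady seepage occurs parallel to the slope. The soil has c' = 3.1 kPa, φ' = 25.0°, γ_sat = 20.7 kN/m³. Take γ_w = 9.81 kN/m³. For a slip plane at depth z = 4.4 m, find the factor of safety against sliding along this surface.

With seepage parallel to the slope and the water table at the surface, the effective normal stress on the slip plane uses the buoyant unit weight γ' = γ_sat − γ_w while the driving shear stress uses γ_sat:
FS = [c' + γ' z cos²β tanφ'] / [γ_sat z sinβ cosβ]
γ' = 20.7 − 9.81 = 10.89 kN/m³
Numerator = 3.1 + 10.89·4.4·cos²38.0°·tan25.0° = 3.1 + 10.89·4.4·0.6210·0.4663 = 16.975 kPa
Denominator = 20.7·4.4·sin38.0°·cos38.0° = 20.7·4.4·0.6157·0.7880 = 44.187 kPa
FS = 16.975 / 44.187 = 0.384

FS = 0.38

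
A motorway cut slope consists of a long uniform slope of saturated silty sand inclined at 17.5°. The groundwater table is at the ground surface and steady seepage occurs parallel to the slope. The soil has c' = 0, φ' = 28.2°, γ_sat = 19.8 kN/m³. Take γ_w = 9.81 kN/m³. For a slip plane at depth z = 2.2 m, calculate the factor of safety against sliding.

With seepage parallel to the slope and the water table at the surface, the effective normal stress on the slip plane uses the buoyant unit weight γ' = γ_sat − γ_w while the driving shear stress uses γ_sat:
FS = [c' + γ' z cos²β tanφ'] / [γ_sat z sinβ cosβ]
(For c' = 0 this reduces to FS = (γ'/γ_sat)·tanφ'/tanβ.)
γ' = 19.8 − 9.81 = 9.99 kN/m³
Numerator = 0.0 + 9.99·2.2·cos²17.5°·tan28.2° = 0.0 + 9.99·2.2·0.9096·0.5362 = 10.719 kPa
Denominator = 19.8·2.2·sin17.5°·cos17.5° = 19.8·2.2·0.3007·0.9537 = 12.492 kPa
FS = 10.719 / 12.492 = 0.858

FS = 0.86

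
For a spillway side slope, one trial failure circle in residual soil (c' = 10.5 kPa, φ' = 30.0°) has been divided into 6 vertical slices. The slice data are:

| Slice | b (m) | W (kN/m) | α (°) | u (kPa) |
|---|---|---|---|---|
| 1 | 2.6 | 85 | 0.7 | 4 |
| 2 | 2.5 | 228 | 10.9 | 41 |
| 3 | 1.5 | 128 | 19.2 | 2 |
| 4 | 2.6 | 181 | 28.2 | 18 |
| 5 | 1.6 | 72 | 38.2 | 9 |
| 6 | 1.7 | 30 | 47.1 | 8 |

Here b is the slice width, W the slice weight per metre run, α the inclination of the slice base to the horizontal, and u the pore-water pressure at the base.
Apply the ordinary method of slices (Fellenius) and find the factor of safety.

Ordinary method of slices: FS = Σ[c'·Δl_i + (W_i cosα_i − u_i·Δl_i)·tanφ'] / Σ W_i sinα_i, with Δl_i = b_i / cosα_i.
Slice 1: Δl = 2.6/cos0.7° = 2.600 m; N'_1 = 85·cos0.7° − 4·2.600 = 74.6; c'Δl = 27.30; W sinα = 1.0
Slice 2: Δl = 2.5/cos10.9° = 2.546 m; N'_2 = 228·cos10.9° − 41·2.546 = 119.5; c'Δl = 26.73; W sinα = 43.1
Slice 3: Δl = 1.5/cos19.2° = 1.588 m; N'_3 = 128·cos19.2° − 2·1.588 = 117.7; c'Δl = 16.68; W sinα = 42.1
Slice 4: Δl = 2.6/cos28.2° = 2.950 m; N'_4 = 181·cos28.2° − 18·2.950 = 106.4; c'Δl = 30.98; W sinα = 85.5
Slice 5: Δl = 1.6/cos38.2° = 2.036 m; N'_5 = 72·cos38.2° − 9·2.036 = 38.3; c'Δl = 21.38; W sinα = 44.5
Slice 6: Δl = 1.7/cos47.1° = 2.497 m; N'_6 = 30·cos47.1° − 8·2.497 = 0.4; c'Δl = 26.22; W sinα = 22.0
Σc'Δl = 149.3 kN/m; ΣN' = 456.9 kN/m; ΣW sinα = 238.3 kN/m
Resisting = 149.3 + 456.9·tan30.0° = 149.3 + 263.8 = 413.1 kN/m
FS = 413.1 / 238.3 = 1.734

FS = 1.73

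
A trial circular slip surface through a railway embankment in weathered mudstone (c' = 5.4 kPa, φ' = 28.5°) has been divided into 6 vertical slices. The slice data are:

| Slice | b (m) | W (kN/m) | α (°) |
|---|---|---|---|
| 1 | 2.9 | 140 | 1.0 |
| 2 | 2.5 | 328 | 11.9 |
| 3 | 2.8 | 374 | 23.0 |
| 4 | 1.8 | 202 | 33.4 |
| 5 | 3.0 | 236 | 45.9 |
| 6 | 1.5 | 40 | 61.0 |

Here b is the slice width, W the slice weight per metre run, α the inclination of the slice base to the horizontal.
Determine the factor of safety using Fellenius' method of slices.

Ordinary method of slices: FS = Σ[c'·Δl_i + (W_i cosα_i)·tanφ'] / Σ W_i sinα_i, with Δl_i = b_i / cosα_i.
Slice 1: Δl = 2.9/cos1.0° = 2.900 m; N'_1 = 140·cos1.0° = 140.0; c'Δl = 15.66; W sinα = 2.4
Slice 2: Δl = 2.5/cos11.9° = 2.555 m; N'_2 = 328·cos11.9° = 321.0; c'Δl = 13.80; W sinα = 67.6
Slice 3: Δl = 2.8/cos23.0° = 3.042 m; N'_3 = 374·cos23.0° = 344.3; c'Δl = 16.43; W sinα = 146.1
Slice 4: Δl = 1.8/cos33.4° = 2.156 m; N'_4 = 202·cos33.4° = 168.6; c'Δl = 11.64; W sinα = 111.2
Slice 5: Δl = 3.0/cos45.9° = 4.311 m; N'_5 = 236·cos45.9° = 164.2; c'Δl = 23.28; W sinα = 169.5
Slice 6: Δl = 1.5/cos61.0° = 3.094 m; N'_6 = 40·cos61.0° = 19.4; c'Δl = 16.71; W sinα = 35.0
Σc'Δl = 97.5 kN/m; ΣN' = 1157.5 kN/m; ΣW sinα = 531.9 kN/m
Resisting = 97.5 + 1157.5·tan28.5° = 97.5 + 628.5 = 726.0 kN/m
FS = 726.0 / 531.9 = 1.365

FS = 1.36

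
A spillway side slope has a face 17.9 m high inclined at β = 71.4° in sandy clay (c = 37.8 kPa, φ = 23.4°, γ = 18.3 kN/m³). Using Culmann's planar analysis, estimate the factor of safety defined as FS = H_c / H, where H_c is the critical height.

H_c = (4c/γ) · sinβ cosφ / [1 − cos(β − φ)]
    = (4·37.8/18.3) · sin71.4°·cos23.4° / [1 − cos48.0°]
    = 8.262 · 0.8698 / 0.3309 = 21.72 m
FS = H_c / H = 21.72 / 17.9 = 1.213

FS = 1.21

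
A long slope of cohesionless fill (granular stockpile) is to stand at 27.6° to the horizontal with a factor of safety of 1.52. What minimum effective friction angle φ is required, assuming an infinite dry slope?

φ = 38.5°

FS = tanφ/tanβ ⇒ tanφ = FS · tanβ = 1.52 · tan27.6° = 0.7946
φ = arctan(0.7946) = 38.47°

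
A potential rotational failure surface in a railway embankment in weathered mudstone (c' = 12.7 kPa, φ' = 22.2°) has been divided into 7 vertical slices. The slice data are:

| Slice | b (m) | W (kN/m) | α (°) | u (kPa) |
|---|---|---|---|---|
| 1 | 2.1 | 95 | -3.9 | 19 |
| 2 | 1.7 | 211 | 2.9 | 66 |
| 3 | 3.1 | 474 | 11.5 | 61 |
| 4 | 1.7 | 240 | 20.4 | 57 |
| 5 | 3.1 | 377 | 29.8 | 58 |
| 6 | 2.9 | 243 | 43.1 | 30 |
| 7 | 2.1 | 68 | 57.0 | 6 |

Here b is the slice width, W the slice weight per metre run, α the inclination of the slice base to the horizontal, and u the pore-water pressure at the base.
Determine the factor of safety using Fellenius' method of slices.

FS = 0.94

Ordinary method of slices: FS = Σ[c'·Δl_i + (W_i cosα_i − u_i·Δl_i)·tanφ'] / Σ W_i sinα_i, with Δl_i = b_i / cosα_i.
Slice 1: Δl = 2.1/cos(-3.9°) = 2.105 m; N'_1 = 95·cos(-3.9°) − 19·2.105 = 54.8; c'Δl = 26.73; W sinα = -6.5
Slice 2: Δl = 1.7/cos2.9° = 1.702 m; N'_2 = 211·cos2.9° − 66·1.702 = 98.4; c'Δl = 21.62; W sinα = 10.7
Slice 3: Δl = 3.1/cos11.5° = 3.164 m; N'_3 = 474·cos11.5° − 61·3.164 = 271.5; c'Δl = 40.18; W sinα = 94.5
Slice 4: Δl = 1.7/cos20.4° = 1.814 m; N'_4 = 240·cos20.4° − 57·1.814 = 121.6; c'Δl = 23.03; W sinα = 83.7
Slice 5: Δl = 3.1/cos29.8° = 3.572 m; N'_5 = 377·cos29.8° − 58·3.572 = 119.9; c'Δl = 45.37; W sinα = 187.4
Slice 6: Δl = 2.9/cos43.1° = 3.972 m; N'_6 = 243·cos43.1° − 30·3.972 = 58.3; c'Δl = 50.44; W sinα = 166.0
Slice 7: Δl = 2.1/cos57.0° = 3.856 m; N'_7 = 68·cos57.0° − 6·3.856 = 13.9; c'Δl = 48.97; W sinα = 57.0
Σc'Δl = 256.3 kN/m; ΣN' = 738.4 kN/m; ΣW sinα = 592.8 kN/m
Resisting = 256.3 + 738.4·tan22.2° = 256.3 + 301.3 = 557.7 kN/m
FS = 557.7 / 592.8 = 0.941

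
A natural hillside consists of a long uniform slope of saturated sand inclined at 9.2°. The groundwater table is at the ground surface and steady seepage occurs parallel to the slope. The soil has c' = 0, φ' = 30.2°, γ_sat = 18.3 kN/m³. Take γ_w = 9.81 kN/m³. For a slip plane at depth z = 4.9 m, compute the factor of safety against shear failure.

FS = 1.67

With seepage parallel to the slope and the water table at the surface, the effective normal stress on the slip plane uses the buoyant unit weight γ' = γ_sat − γ_w while the driving shear stress uses γ_sat:
FS = [c' + γ' z cos²β tanφ'] / [γ_sat z sinβ cosβ]
(For c' = 0 this reduces to FS = (γ'/γ_sat)·tanφ'/tanβ.)
γ' = 18.3 − 9.81 = 8.49 kN/m³
Numerator = 0.0 + 8.49·4.9·cos²9.2°·tan30.2° = 0.0 + 8.49·4.9·0.9744·0.5820 = 23.593 kPa
Denominator = 18.3·4.9·sin9.2°·cos9.2° = 18.3·4.9·0.1599·0.9871 = 14.152 kPa
FS = 23.593 / 14.152 = 1.667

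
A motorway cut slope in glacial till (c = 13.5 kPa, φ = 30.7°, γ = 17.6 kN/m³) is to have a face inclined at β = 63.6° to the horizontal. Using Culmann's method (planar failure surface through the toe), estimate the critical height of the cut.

Culmann's analysis gives the critical failure plane at α_cr = (β + φ)/2 = (63.6 + 30.7)/2 = 47.1°, and the critical height
H_c = (4c/γ) · sinβ cosφ / [1 − cos(β − φ)]
    = (4·13.5/17.6) · sin63.6°·cos30.7° / [1 − cos(32.9°)]
    = 3.068 · 0.8957·0.8599 / [1 − 0.8396]
    = 3.068 · 0.7702 / 0.1604
    = 14.73 m

H_c = 14.73 m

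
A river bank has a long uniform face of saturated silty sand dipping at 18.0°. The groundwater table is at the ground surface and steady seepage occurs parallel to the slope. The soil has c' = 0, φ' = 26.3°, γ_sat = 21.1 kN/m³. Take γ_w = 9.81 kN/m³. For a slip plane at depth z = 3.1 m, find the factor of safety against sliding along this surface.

FS = 0.81

With seepage parallel to the slope and the water table at the surface, the effective normal stress on the slip plane uses the buoyant unit weight γ' = γ_sat − γ_w while the driving shear stress uses γ_sat:
FS = [c' + γ' z cos²β tanφ'] / [γ_sat z sinβ cosβ]
(For c' = 0 this reduces to FS = (γ'/γ_sat)·tanφ'/tanβ.)
γ' = 21.1 − 9.81 = 11.29 kN/m³
Numerator = 0.0 + 11.29·3.1·cos²18.0°·tan26.3° = 0.0 + 11.29·3.1·0.9045·0.4942 = 15.646 kPa
Denominator = 21.1·3.1·sin18.0°·cos18.0° = 21.1·3.1·0.3090·0.9511 = 19.224 kPa
FS = 15.646 / 19.224 = 0.814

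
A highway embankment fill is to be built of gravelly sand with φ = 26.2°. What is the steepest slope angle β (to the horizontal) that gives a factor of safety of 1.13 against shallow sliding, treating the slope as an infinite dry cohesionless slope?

β = 23.5°

For an infinite dry cohesionless slope FS = tanφ/tanβ, so tanβ = tanφ / FS.
tanβ = tan26.2° / 1.13 = 0.4921 / 1.13 = 0.4355
β = arctan(0.4355) = 23.53°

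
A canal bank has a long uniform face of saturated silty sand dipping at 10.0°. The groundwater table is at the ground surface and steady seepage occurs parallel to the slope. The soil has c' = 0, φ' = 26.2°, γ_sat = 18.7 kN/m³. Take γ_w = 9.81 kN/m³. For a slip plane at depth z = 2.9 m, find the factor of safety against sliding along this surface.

FS = 1.33

With seepage parallel to the slope and the water table at the surface, the effective normal stress on the slip plane uses the buoyant unit weight γ' = γ_sat − γ_w while the driving shear stress uses γ_sat:
FS = [c' + γ' z cos²β tanφ'] / [γ_sat z sinβ cosβ]
(For c' = 0 this reduces to FS = (γ'/γ_sat)·tanφ'/tanβ.)
γ' = 18.7 − 9.81 = 8.89 kN/m³
Numerator = 0.0 + 8.89·2.9·cos²10.0°·tan26.2° = 0.0 + 8.89·2.9·0.9698·0.4921 = 12.303 kPa
Denominator = 18.7·2.9·sin10.0°·cos10.0° = 18.7·2.9·0.1736·0.9848 = 9.274 kPa
FS = 12.303 / 9.274 = 1.327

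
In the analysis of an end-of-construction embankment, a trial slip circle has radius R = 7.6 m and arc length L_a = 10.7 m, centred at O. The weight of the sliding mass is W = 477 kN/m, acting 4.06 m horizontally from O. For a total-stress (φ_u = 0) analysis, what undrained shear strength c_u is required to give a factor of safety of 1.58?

FS = c_u·L_a·R / (W·d), so c_u = FS·W·d / (L_a·R).
c_u = 1.58·477·4.06 / (10.70·7.6) = 3059.9 / 81.32 = 37.63 kPa

c_u = 37.6 kPa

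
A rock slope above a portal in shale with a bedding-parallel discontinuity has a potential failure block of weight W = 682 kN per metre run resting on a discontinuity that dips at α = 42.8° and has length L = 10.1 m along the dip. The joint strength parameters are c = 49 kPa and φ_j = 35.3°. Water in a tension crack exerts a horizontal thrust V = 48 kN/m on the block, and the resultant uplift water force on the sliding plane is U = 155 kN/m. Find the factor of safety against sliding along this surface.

Resolving the block weight along and normal to the plane and applying the Mohr–Coulomb strength on the joint:
N' = W cosα − U − V sinα = 682·cos42.8° − 155 − 48·sin42.8° = 312.8 kN/m
Driving force T = W sinα + V cosα = 682·sin42.8° + 48·cos42.8° = 498.6 kN/m
Resisting force R = c·L + N'·tanφ_j = 49·10.1 + 312.8·tan35.3° = 494.9 + 221.5 = 716.4 kN/m
FS = R / T = 716.4 / 498.6 = 1.437

FS = 1.44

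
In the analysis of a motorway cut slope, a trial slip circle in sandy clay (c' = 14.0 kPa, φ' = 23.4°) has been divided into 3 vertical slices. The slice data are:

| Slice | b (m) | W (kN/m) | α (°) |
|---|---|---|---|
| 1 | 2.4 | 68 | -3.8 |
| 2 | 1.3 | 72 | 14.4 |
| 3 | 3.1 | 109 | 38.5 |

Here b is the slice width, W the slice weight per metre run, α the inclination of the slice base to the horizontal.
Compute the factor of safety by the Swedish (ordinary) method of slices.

FS = 2.52

Ordinary method of slices: FS = Σ[c'·Δl_i + (W_i cosα_i)·tanφ'] / Σ W_i sinα_i, with Δl_i = b_i / cosα_i.
Slice 1: Δl = 2.4/cos(-3.8°) = 2.405 m; N'_1 = 68·cos(-3.8°) = 67.9; c'Δl = 33.67; W sinα = -4.5
Slice 2: Δl = 1.3/cos14.4° = 1.342 m; N'_2 = 72·cos14.4° = 69.7; c'Δl = 18.79; W sinα = 17.9
Slice 3: Δl = 3.1/cos38.5° = 3.961 m; N'_3 = 109·cos38.5° = 85.3; c'Δl = 55.46; W sinα = 67.9
Σc'Δl = 107.9 kN/m; ΣN' = 222.9 kN/m; ΣW sinα = 81.3 kN/m
Resisting = 107.9 + 222.9·tan23.4° = 107.9 + 96.5 = 204.4 kN/m
FS = 204.4 / 81.3 = 2.515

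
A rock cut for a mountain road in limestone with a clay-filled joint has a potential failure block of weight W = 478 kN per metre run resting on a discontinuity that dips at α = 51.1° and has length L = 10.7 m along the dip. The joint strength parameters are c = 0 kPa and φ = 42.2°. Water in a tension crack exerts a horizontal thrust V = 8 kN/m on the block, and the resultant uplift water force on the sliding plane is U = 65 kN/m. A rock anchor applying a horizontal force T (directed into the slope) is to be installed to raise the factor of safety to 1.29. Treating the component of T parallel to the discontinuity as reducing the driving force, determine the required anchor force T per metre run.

Resolving forces along and normal to the sliding plane, with the horizontal anchor force T adding T·sinα to the effective normal force and T·cosα acting up the plane against the driving force:
FS = [cL + (W cosα − U − V sinα + T sinα) tanφ] / [W sinα + V cosα − T cosα]
Without the anchor: N' = 228.9 kN/m, driving T_d = 377.0 kN/m, resisting R = 0·10.7 + 228.9·tan42.2° = 207.6 kN/m, FS = 0.55.
Setting FS = 1.29 and solving for T:
1.29·(377.0 − T cos51.1°) = 207.6 + T sin51.1°·tan42.2°
T·(sin51.1°·tan42.2° + 1.29·cos51.1°) = 1.29·377.0 − 207.6
T·(0.7782·0.9067 + 1.29·0.6280) = 486.4 − 207.6 = 278.8
T·1.5157 = 278.8
T = 183.9 kN/m

T = 184 kN/m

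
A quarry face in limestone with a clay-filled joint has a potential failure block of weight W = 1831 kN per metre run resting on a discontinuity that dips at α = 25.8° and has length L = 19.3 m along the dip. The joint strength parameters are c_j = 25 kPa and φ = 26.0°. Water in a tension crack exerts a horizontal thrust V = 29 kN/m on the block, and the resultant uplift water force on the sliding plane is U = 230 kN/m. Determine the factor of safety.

FS = 1.42

Resolving the block weight along and normal to the plane and applying the Mohr–Coulomb strength on the joint:
N' = W cosα − U − V sinα = 1831·cos25.8° − 230 − 29·sin25.8° = 1405.9 kN/m
Driving force T = W sinα + V cosα = 1831·sin25.8° + 29·cos25.8° = 823.0 kN/m
Resisting force R = c_j·L + N'·tanφ = 25·19.3 + 1405.9·tan26.0° = 482.5 + 685.7 = 1168.2 kN/m
FS = R / T = 1168.2 / 823.0 = 1.419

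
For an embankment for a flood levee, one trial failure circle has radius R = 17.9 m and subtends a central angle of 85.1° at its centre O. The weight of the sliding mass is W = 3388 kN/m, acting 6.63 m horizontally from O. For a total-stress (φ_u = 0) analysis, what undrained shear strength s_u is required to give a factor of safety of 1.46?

s_u = 68.9 kPa

FS = s_u·L_a·R / (W·d), so s_u = FS·W·d / (L_a·R).
Arc length L_a = R·θ = 17.9·(85.1°·π/180) = 17.9·1.4853 = 26.59 m
s_u = 1.46·3388·6.63 / (26.59·17.9) = 32795.2 / 475.90 = 68.91 kPa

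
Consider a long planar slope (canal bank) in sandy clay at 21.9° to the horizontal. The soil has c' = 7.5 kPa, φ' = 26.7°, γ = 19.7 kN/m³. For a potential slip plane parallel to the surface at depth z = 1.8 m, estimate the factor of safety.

FS = 1.86

For an infinite slope with a slip plane parallel to the surface (no pore pressure): FS = [c' + γz cos²β tanφ'] / [γz sinβ cosβ].
γz = 19.7·1.8 = 35.46 kN/m²
Numerator = 7.5 + 35.46·cos²21.9°·tan26.7° = 7.5 + 35.46·0.8609·0.5029 = 22.853 kPa
Denominator = 35.46·sin21.9°·cos21.9° = 35.46·0.3730·0.9278 = 12.272 kPa
FS = 22.853 / 12.272 = 1.862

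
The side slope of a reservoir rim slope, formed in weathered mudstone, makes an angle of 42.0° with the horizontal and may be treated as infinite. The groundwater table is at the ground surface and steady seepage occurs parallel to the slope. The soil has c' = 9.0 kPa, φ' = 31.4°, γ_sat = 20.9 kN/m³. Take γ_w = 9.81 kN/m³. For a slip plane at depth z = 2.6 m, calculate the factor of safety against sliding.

With seepage parallel to the slope and the water table at the surface, the effective normal stress on the slip plane uses the buoyant unit weight γ' = γ_sat − γ_w while the driving shear stress uses γ_sat:
FS = [c' + γ' z cos²β tanφ'] / [γ_sat z sinβ cosβ]
γ' = 20.9 − 9.81 = 11.09 kN/m³
Numerator = 9.0 + 11.09·2.6·cos²42.0°·tan31.4° = 9.0 + 11.09·2.6·0.5523·0.6104 = 18.720 kPa
Denominator = 20.9·2.6·sin42.0°·cos42.0° = 20.9·2.6·0.6691·0.7431 = 27.021 kPa
FS = 18.720 / 27.021 = 0.693

FS = 0.69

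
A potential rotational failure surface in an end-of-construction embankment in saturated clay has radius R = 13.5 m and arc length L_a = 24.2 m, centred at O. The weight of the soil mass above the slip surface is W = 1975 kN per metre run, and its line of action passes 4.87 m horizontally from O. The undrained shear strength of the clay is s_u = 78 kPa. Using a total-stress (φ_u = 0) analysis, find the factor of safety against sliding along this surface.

Taking moments about the centre O, the resisting moment is provided by the undrained shear strength acting along the arc:
M_R = s_u·L_a·R = 78·24.20·13.5 = 25482.6 kN·m/m
M_D = W·d = 1975·4.87 = 9618.2 kN·m/m
FS = M_R / M_D = 25482.6 / 9618.2 = 2.649

FS = 2.65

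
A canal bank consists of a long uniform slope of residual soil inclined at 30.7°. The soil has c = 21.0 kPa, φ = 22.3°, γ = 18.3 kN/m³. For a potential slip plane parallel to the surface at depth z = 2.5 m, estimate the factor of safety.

For an infinite slope with a slip plane parallel to the surface (no pore pressure): FS = [c + γz cos²β tanφ] / [γz sinβ cosβ].
γz = 18.3·2.5 = 45.75 kN/m²
Numerator = 21.0 + 45.75·cos²30.7°·tan22.3° = 21.0 + 45.75·0.7393·0.4101 = 34.873 kPa
Denominator = 45.75·sin30.7°·cos30.7° = 45.75·0.5105·0.8599 = 20.084 kPa
FS = 34.873 / 20.084 = 1.736

FS = 1.74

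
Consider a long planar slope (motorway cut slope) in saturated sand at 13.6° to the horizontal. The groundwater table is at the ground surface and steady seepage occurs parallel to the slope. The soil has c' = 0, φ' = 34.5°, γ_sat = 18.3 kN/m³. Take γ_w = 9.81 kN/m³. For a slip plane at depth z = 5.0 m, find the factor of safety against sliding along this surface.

FS = 1.32

With seepage parallel to the slope and the water table at the surface, the effective normal stress on the slip plane uses the buoyant unit weight γ' = γ_sat − γ_w while the driving shear stress uses γ_sat:
FS = [c' + γ' z cos²β tanφ'] / [γ_sat z sinβ cosβ]
(For c' = 0 this reduces to FS = (γ'/γ_sat)·tanφ'/tanβ.)
γ' = 18.3 − 9.81 = 8.49 kN/m³
Numerator = 0.0 + 8.49·5.0·cos²13.6°·tan34.5° = 0.0 + 8.49·5.0·0.9447·0.6873 = 27.562 kPa
Denominator = 18.3·5.0·sin13.6°·cos13.6° = 18.3·5.0·0.2351·0.9720 = 20.912 kPa
FS = 27.562 / 20.912 = 1.318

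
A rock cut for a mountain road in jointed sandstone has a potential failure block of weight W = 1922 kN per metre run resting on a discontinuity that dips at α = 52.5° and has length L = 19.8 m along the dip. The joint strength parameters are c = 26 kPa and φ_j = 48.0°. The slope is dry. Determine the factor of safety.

Resolving the block weight along and normal to the plane and applying the Mohr–Coulomb strength on the joint:
N' = W cosα = 1922·cos52.5° = 1170.0 kN/m
Driving force T = W sinα = 1922·sin52.5° = 1524.8 kN/m
Resisting force R = c·L + N'·tanφ_j = 26·19.8 + 1170.0·tan48.0° = 514.8 + 1299.5 = 1814.3 kN/m
FS = R / T = 1814.3 / 1524.8 = 1.190

FS = 1.19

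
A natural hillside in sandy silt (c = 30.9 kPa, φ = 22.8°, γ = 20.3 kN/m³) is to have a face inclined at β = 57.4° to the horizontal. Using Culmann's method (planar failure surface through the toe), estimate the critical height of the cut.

H_c = 26.74 m

Culmann's analysis gives the critical failure plane at α_cr = (β + φ)/2 = (57.4 + 22.8)/2 = 40.1°, and the critical height
H_c = (4c/γ) · sinβ cosφ / [1 − cos(β − φ)]
    = (4·30.9/20.3) · sin57.4°·cos22.8° / [1 − cos(34.6°)]
    = 6.089 · 0.8425·0.9219 / [1 − 0.8231]
    = 6.089 · 0.7766 / 0.1769
    = 26.74 m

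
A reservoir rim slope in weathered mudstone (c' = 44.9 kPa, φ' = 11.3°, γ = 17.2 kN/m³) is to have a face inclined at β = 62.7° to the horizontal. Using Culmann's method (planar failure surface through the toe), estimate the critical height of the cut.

H_c = 24.19 m

Culmann's analysis gives the critical failure plane at α_cr = (β + φ')/2 = (62.7 + 11.3)/2 = 37.0°, and the critical height
H_c = (4c'/γ) · sinβ cosφ' / [1 − cos(β − φ')]
    = (4·44.9/17.2) · sin62.7°·cos11.3° / [1 − cos(51.4°)]
    = 10.442 · 0.8886·0.9806 / [1 − 0.6239]
    = 10.442 · 0.8714 / 0.3761
    = 24.19 m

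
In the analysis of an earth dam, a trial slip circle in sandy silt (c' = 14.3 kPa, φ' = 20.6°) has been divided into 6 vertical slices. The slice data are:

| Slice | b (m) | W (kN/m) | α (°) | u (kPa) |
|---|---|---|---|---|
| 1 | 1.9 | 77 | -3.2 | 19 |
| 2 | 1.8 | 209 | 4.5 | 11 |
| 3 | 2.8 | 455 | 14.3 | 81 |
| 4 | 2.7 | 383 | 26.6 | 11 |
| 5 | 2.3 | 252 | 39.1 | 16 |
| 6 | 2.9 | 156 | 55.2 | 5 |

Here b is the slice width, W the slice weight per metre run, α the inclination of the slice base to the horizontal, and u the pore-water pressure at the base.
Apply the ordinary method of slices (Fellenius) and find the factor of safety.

Ordinary method of slices: FS = Σ[c'·Δl_i + (W_i cosα_i − u_i·Δl_i)·tanφ'] / Σ W_i sinα_i, with Δl_i = b_i / cosα_i.
Slice 1: Δl = 1.9/cos(-3.2°) = 1.903 m; N'_1 = 77·cos(-3.2°) − 19·1.903 = 40.7; c'Δl = 27.21; W sinα = -4.3
Slice 2: Δl = 1.8/cos4.5° = 1.806 m; N'_2 = 209·cos4.5° − 11·1.806 = 188.5; c'Δl = 25.82; W sinα = 16.4
Slice 3: Δl = 2.8/cos14.3° = 2.890 m; N'_3 = 455·cos14.3° − 81·2.890 = 206.9; c'Δl = 41.32; W sinα = 112.4
Slice 4: Δl = 2.7/cos26.6° = 3.020 m; N'_4 = 383·cos26.6° − 11·3.020 = 309.2; c'Δl = 43.18; W sinα = 171.5
Slice 5: Δl = 2.3/cos39.1° = 2.964 m; N'_5 = 252·cos39.1° − 16·2.964 = 148.1; c'Δl = 42.38; W sinα = 158.9
Slice 6: Δl = 2.9/cos55.2° = 5.081 m; N'_6 = 156·cos55.2° − 5·5.081 = 63.6; c'Δl = 72.66; W sinα = 128.1
Σc'Δl = 252.6 kN/m; ΣN' = 957.1 kN/m; ΣW sinα = 583.0 kN/m
Resisting = 252.6 + 957.1·tan20.6° = 252.6 + 359.7 = 612.3 kN/m
FS = 612.3 / 583.0 = 1.050

FS = 1.05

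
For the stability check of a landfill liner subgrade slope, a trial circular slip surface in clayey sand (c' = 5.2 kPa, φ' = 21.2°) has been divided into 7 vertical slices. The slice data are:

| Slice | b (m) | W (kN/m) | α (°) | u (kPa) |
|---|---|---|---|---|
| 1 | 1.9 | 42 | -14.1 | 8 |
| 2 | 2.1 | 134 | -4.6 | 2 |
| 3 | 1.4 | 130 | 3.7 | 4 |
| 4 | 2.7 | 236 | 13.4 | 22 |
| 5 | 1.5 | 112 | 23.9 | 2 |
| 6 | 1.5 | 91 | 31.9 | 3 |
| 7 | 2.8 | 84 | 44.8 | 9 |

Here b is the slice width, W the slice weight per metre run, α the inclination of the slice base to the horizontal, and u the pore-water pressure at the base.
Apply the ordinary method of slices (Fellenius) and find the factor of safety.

FS = 1.70

Ordinary method of slices: FS = Σ[c'·Δl_i + (W_i cosα_i − u_i·Δl_i)·tanφ'] / Σ W_i sinα_i, with Δl_i = b_i / cosα_i.
Slice 1: Δl = 1.9/cos(-14.1°) = 1.959 m; N'_1 = 42·cos(-14.1°) − 8·1.959 = 25.1; c'Δl = 10.19; W sinα = -10.2
Slice 2: Δl = 2.1/cos(-4.6°) = 2.107 m; N'_2 = 134·cos(-4.6°) − 2·2.107 = 129.4; c'Δl = 10.96; W sinα = -10.7
Slice 3: Δl = 1.4/cos3.7° = 1.403 m; N'_3 = 130·cos3.7° − 4·1.403 = 124.1; c'Δl = 7.30; W sinα = 8.4
Slice 4: Δl = 2.7/cos13.4° = 2.776 m; N'_4 = 236·cos13.4° − 22·2.776 = 168.5; c'Δl = 14.43; W sinα = 54.7
Slice 5: Δl = 1.5/cos23.9° = 1.641 m; N'_5 = 112·cos23.9° − 2·1.641 = 99.1; c'Δl = 8.53; W sinα = 45.4
Slice 6: Δl = 1.5/cos31.9° = 1.767 m; N'_6 = 91·cos31.9° − 3·1.767 = 72.0; c'Δl = 9.19; W sinα = 48.1
Slice 7: Δl = 2.8/cos44.8° = 3.946 m; N'_7 = 84·cos44.8° − 9·3.946 = 24.1; c'Δl = 20.52; W sinα = 59.2
Σc'Δl = 81.1 kN/m; ΣN' = 642.2 kN/m; ΣW sinα = 194.8 kN/m
Resisting = 81.1 + 642.2·tan21.2° = 81.1 + 249.1 = 330.2 kN/m
FS = 330.2 / 194.8 = 1.695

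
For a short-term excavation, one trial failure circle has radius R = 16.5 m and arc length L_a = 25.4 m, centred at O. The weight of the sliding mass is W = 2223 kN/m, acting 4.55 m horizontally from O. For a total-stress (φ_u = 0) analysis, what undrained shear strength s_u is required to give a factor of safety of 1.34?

FS = s_u·L_a·R / (W·d), so s_u = FS·W·d / (L_a·R).
s_u = 1.34·2223·4.55 / (25.40·16.5) = 13553.6 / 419.10 = 32.34 kPa

s_u = 32.3 kPa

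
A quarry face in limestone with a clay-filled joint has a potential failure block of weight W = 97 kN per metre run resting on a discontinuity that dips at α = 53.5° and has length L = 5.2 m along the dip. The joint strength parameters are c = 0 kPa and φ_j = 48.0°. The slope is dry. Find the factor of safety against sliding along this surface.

FS = 0.82

Resolving the block weight along and normal to the plane and applying the Mohr–Coulomb strength on the joint:
N' = W cosα = 97·cos53.5° = 57.7 kN/m
Driving force T = W sinα = 97·sin53.5° = 78.0 kN/m
Resisting force R = c·L + N'·tanφ_j = 0·5.2 + 57.7·tan48.0° = 0.0 + 64.1 = 64.1 kN/m
FS = R / T = 64.1 / 78.0 = 0.822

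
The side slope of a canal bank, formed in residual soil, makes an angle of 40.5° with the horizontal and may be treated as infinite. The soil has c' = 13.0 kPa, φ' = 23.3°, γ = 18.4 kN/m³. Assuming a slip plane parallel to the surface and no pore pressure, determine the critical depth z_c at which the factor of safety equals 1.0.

z_c = 2.89 m

Setting FS = 1.00 in FS = [c' + γz cos²β tanφ'] / [γz sinβ cosβ] and solving for z:
z = c' / [γ cosβ (FS·sinβ − cosβ·tanφ')]
  = 13.0 / [18.4·cos40.5°·(1.00·sin40.5° − cos40.5°·tan23.3°)]
  = 13.0 / [18.4·0.7604·(1.00·0.6494 − 0.7604·0.4307)]
  = 13.0 / 4.5048 = 2.886 m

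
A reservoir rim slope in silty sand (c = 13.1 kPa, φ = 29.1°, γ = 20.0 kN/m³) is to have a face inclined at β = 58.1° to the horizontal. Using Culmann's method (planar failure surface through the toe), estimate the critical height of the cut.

H_c = 15.50 m

Culmann's analysis gives the critical failure plane at α_cr = (β + φ)/2 = (58.1 + 29.1)/2 = 43.6°, and the critical height
H_c = (4c/γ) · sinβ cosφ / [1 − cos(β − φ)]
    = (4·13.1/20.0) · sin58.1°·cos29.1° / [1 − cos(29.0°)]
    = 2.620 · 0.8490·0.8738 / [1 − 0.8746]
    = 2.620 · 0.7418 / 0.1254
    = 15.50 m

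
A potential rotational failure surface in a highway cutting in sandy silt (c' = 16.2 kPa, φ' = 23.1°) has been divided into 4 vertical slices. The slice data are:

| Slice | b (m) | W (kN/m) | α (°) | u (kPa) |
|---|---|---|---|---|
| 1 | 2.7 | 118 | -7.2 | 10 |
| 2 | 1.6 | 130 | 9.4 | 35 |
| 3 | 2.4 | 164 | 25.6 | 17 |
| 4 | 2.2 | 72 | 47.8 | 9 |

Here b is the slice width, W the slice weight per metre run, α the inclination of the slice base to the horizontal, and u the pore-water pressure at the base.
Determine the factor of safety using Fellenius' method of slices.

Ordinary method of slices: FS = Σ[c'·Δl_i + (W_i cosα_i − u_i·Δl_i)·tanφ'] / Σ W_i sinα_i, with Δl_i = b_i / cosα_i.
Slice 1: Δl = 2.7/cos(-7.2°) = 2.721 m; N'_1 = 118·cos(-7.2°) − 10·2.721 = 89.9; c'Δl = 44.09; W sinα = -14.8
Slice 2: Δl = 1.6/cos9.4° = 1.622 m; N'_2 = 130·cos9.4° − 35·1.622 = 71.5; c'Δl = 26.27; W sinα = 21.2
Slice 3: Δl = 2.4/cos25.6° = 2.661 m; N'_3 = 164·cos25.6° − 17·2.661 = 102.7; c'Δl = 43.11; W sinα = 70.9
Slice 4: Δl = 2.2/cos47.8° = 3.275 m; N'_4 = 72·cos47.8° − 9·3.275 = 18.9; c'Δl = 53.06; W sinα = 53.3
Σc'Δl = 166.5 kN/m; ΣN' = 282.9 kN/m; ΣW sinα = 130.6 kN/m
Resisting = 166.5 + 282.9·tan23.1° = 166.5 + 120.7 = 287.2 kN/m
FS = 287.2 / 130.6 = 2.198

FS = 2.20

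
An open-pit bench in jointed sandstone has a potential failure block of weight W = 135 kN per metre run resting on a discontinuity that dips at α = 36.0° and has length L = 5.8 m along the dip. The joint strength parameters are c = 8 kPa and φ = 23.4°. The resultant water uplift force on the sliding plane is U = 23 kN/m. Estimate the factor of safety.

Resolving the block weight along and normal to the plane and applying the Mohr–Coulomb strength on the joint:
N' = W cosα − U = 135·cos36.0° − 23 = 86.2 kN/m
Driving force T = W sinα = 135·sin36.0° = 79.4 kN/m
Resisting force R = c·L + N'·tanφ = 8·5.8 + 86.2·tan23.4° = 46.4 + 37.3 = 83.7 kN/m
FS = R / T = 83.7 / 79.4 = 1.055

FS = 1.05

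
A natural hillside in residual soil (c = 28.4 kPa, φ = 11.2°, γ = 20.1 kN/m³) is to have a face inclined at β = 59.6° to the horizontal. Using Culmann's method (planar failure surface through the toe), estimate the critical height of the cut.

H_c = 14.23 m

Culmann's analysis gives the critical failure plane at α_cr = (β + φ)/2 = (59.6 + 11.2)/2 = 35.4°, and the critical height
H_c = (4c/γ) · sinβ cosφ / [1 − cos(β − φ)]
    = (4·28.4/20.1) · sin59.6°·cos11.2° / [1 − cos(48.4°)]
    = 5.652 · 0.8625·0.9810 / [1 − 0.6639]
    = 5.652 · 0.8461 / 0.3361
    = 14.23 m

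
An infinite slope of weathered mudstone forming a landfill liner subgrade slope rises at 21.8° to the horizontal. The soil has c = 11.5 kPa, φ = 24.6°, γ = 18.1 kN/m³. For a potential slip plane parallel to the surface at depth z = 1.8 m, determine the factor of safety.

For an infinite slope with a slip plane parallel to the surface (no pore pressure): FS = [c + γz cos²β tanφ] / [γz sinβ cosβ].
γz = 18.1·1.8 = 32.58 kN/m²
Numerator = 11.5 + 32.58·cos²21.8°·tan24.6° = 11.5 + 32.58·0.8621·0.4578 = 24.359 kPa
Denominator = 32.58·sin21.8°·cos21.8° = 32.58·0.3714·0.9285 = 11.234 kPa
FS = 24.359 / 11.234 = 2.168

FS = 2.17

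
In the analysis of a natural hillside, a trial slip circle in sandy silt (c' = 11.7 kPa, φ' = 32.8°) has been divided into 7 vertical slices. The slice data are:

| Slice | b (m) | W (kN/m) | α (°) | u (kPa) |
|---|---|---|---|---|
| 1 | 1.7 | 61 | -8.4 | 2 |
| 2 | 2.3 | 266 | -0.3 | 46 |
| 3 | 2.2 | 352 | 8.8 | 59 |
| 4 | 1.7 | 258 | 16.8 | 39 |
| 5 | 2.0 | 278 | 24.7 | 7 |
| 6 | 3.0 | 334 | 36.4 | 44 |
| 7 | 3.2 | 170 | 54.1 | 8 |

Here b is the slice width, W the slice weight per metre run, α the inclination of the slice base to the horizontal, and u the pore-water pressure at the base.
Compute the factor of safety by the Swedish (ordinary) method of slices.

FS = 1.54

Ordinary method of slices: FS = Σ[c'·Δl_i + (W_i cosα_i − u_i·Δl_i)·tanφ'] / Σ W_i sinα_i, with Δl_i = b_i / cosα_i.
Slice 1: Δl = 1.7/cos(-8.4°) = 1.718 m; N'_1 = 61·cos(-8.4°) − 2·1.718 = 56.9; c'Δl = 20.11; W sinα = -8.9
Slice 2: Δl = 2.3/cos(-0.3°) = 2.300 m; N'_2 = 266·cos(-0.3°) − 46·2.300 = 160.2; c'Δl = 26.91; W sinα = -1.4
Slice 3: Δl = 2.2/cos8.8° = 2.226 m; N'_3 = 352·cos8.8° − 59·2.226 = 216.5; c'Δl = 26.05; W sinα = 53.9
Slice 4: Δl = 1.7/cos16.8° = 1.776 m; N'_4 = 258·cos16.8° − 39·1.776 = 177.7; c'Δl = 20.78; W sinα = 74.6
Slice 5: Δl = 2.0/cos24.7° = 2.201 m; N'_5 = 278·cos24.7° − 7·2.201 = 237.2; c'Δl = 25.76; W sinα = 116.2
Slice 6: Δl = 3.0/cos36.4° = 3.727 m; N'_6 = 334·cos36.4° − 44·3.727 = 104.8; c'Δl = 43.61; W sinα = 198.2
Slice 7: Δl = 3.2/cos54.1° = 5.457 m; N'_7 = 170·cos54.1° − 8·5.457 = 56.0; c'Δl = 63.85; W sinα = 137.7
Σc'Δl = 227.1 kN/m; ΣN' = 1009.4 kN/m; ΣW sinα = 570.2 kN/m
Resisting = 227.1 + 1009.4·tan32.8° = 227.1 + 650.5 = 877.5 kN/m
FS = 877.5 / 570.2 = 1.539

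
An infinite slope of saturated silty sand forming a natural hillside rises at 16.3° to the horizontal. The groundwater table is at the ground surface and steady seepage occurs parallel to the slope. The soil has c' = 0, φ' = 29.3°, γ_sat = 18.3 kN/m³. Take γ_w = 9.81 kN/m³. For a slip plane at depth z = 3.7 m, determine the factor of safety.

FS = 0.89

With seepage parallel to the slope and the water table at the surface, the effective normal stress on the slip plane uses the buoyant unit weight γ' = γ_sat − γ_w while the driving shear stress uses γ_sat:
FS = [c' + γ' z cos²β tanφ'] / [γ_sat z sinβ cosβ]
(For c' = 0 this reduces to FS = (γ'/γ_sat)·tanφ'/tanβ.)
γ' = 18.3 − 9.81 = 8.49 kN/m³
Numerator = 0.0 + 8.49·3.7·cos²16.3°·tan29.3° = 0.0 + 8.49·3.7·0.9212·0.5612 = 16.240 kPa
Denominator = 18.3·3.7·sin16.3°·cos16.3° = 18.3·3.7·0.2807·0.9598 = 18.240 kPa
FS = 16.240 / 18.240 = 0.890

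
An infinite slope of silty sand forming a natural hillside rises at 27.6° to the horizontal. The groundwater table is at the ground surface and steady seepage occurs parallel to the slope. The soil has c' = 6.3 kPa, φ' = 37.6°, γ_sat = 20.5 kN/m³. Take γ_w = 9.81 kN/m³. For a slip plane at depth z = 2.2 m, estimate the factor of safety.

With seepage parallel to the slope and the water table at the surface, the effective normal stress on the slip plane uses the buoyant unit weight γ' = γ_sat − γ_w while the driving shear stress uses γ_sat:
FS = [c' + γ' z cos²β tanφ'] / [γ_sat z sinβ cosβ]
γ' = 20.5 − 9.81 = 10.69 kN/m³
Numerator = 6.3 + 10.69·2.2·cos²27.6°·tan37.6° = 6.3 + 10.69·2.2·0.7854·0.7701 = 20.524 kPa
Denominator = 20.5·2.2·sin27.6°·cos27.6° = 20.5·2.2·0.4633·0.8862 = 18.517 kPa
FS = 20.524 / 18.517 = 1.108

FS = 1.11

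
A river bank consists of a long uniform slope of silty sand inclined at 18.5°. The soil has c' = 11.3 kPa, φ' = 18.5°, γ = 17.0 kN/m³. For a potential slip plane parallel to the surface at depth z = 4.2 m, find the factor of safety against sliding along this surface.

For an infinite slope with a slip plane parallel to the surface (no pore pressure): FS = [c' + γz cos²β tanφ'] / [γz sinβ cosβ].
γz = 17.0·4.2 = 71.40 kN/m²
Numerator = 11.3 + 71.40·cos²18.5°·tan18.5° = 11.3 + 71.40·0.8993·0.3346 = 32.785 kPa
Denominator = 71.40·sin18.5°·cos18.5° = 71.40·0.3173·0.9483 = 21.485 kPa
FS = 32.785 / 21.485 = 1.526

FS = 1.53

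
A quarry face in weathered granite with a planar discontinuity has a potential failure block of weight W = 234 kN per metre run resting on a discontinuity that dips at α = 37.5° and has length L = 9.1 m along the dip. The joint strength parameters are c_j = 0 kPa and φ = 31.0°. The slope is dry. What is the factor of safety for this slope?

Resolving the block weight along and normal to the plane and applying the Mohr–Coulomb strength on the joint:
N' = W cosα = 234·cos37.5° = 185.6 kN/m
Driving force T = W sinα = 234·sin37.5° = 142.5 kN/m
Resisting force R = c_j·L + N'·tanφ = 0·9.1 + 185.6·tan31.0° = 0.0 + 111.5 = 111.5 kN/m
FS = R / T = 111.5 / 142.5 = 0.783

FS = 0.78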